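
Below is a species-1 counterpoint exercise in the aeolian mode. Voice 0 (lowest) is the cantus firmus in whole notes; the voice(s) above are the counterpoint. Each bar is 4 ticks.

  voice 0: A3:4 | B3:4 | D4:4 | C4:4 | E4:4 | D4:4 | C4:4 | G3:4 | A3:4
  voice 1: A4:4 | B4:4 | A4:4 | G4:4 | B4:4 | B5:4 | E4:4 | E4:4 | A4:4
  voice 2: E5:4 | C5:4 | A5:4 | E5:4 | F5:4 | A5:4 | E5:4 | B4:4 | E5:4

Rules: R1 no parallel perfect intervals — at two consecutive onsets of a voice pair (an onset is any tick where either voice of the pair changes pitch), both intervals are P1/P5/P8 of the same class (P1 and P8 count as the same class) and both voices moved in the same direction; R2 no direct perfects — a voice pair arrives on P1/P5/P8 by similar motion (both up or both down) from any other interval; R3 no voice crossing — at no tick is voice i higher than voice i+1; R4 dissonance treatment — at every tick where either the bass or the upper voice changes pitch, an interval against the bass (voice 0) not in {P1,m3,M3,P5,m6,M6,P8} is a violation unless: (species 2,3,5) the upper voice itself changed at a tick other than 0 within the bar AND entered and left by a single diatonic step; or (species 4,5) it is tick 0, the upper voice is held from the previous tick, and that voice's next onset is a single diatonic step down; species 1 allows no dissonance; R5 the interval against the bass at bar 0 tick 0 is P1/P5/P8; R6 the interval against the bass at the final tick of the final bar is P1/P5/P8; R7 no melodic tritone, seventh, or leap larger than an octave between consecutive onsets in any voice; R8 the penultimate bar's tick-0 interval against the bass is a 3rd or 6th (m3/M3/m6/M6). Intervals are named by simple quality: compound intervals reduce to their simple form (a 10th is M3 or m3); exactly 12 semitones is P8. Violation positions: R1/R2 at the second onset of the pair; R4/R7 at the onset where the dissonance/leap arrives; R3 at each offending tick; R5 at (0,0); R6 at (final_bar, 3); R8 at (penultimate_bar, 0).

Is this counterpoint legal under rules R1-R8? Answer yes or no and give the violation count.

No (15 violations)

bar 0: v0=A3 v1=A4 v2=E5 (P5)
bar 1: v0=B3 v1=B4 v2=C5 (m2)
bar 2: v0=D4 v1=A4 v2=A5 (P5)
bar 3: v0=C4 v1=G4 v2=E5 (M3)
bar 4: v0=E4 v1=B4 v2=F5 (m2)
bar 5: v0=D4 v1=B5 v2=A5 (P5)
bar 6: v0=C4 v1=E4 v2=E5 (M3)
bar 7: v0=G3 v1=E4 v2=B4 (M3)
bar 8: v0=A3 v1=A4 v2=E5 (P5)
  R1 @ bar1.0: A3/A4 P8 -> B3/B4 P8 similar
  R4 @ bar1.0: B3/C5 m2 untreated
  R2 @ bar2.0: B3/C5 m2 -> D4/A5 P5 similar
  R1 @ bar3.0: D4/A4 P5 -> C4/G4 P5 similar
  R1 @ bar4.0: C4/G4 P5 -> E4/B4 P5 similar
  R4 @ bar4.0: E4/F5 m2 untreated
  R3 @ bar5.0: B5 above A5
  R3 @ bar5.1: B5 above A5
  R3 @ bar5.2: B5 above A5
  R3 @ bar5.3: B5 above A5
  R2 @ bar6.0: B5/A5 M2 -> E4/E5 P8 similar
  R7 @ bar6.0: B5->E4 leap 19st
  R1 @ bar8.0: E4/B4 P5 -> A4/E5 P5 similar
  R2 @ bar8.0: G3/E4 M6 -> A3/A4 P8 similar
  R2 @ bar8.0: G3/B4 M3 -> A3/E5 P5 similar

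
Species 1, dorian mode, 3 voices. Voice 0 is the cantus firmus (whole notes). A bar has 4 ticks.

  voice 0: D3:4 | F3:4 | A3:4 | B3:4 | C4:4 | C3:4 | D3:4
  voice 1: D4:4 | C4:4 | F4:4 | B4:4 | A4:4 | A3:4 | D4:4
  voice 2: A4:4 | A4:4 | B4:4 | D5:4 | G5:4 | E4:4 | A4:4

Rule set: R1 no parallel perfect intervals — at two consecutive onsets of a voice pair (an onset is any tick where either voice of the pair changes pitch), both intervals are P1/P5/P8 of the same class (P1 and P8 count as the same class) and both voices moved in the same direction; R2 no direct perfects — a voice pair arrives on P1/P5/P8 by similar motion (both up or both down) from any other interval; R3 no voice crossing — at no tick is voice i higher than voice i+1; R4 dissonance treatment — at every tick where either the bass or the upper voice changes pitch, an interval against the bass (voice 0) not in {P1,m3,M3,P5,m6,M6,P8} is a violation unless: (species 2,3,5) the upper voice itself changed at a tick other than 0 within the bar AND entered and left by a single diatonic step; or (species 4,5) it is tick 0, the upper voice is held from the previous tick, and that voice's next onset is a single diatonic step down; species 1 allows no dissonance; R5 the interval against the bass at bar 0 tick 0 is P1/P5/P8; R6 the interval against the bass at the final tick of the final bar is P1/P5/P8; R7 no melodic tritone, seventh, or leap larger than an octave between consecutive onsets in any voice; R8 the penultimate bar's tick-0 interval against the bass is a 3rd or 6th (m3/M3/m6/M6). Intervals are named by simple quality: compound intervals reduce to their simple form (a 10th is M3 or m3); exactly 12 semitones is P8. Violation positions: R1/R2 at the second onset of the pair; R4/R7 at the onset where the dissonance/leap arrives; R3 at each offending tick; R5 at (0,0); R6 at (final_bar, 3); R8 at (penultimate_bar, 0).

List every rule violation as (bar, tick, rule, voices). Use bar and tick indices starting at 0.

(2, 0, R4, (0, 2))
(3, 0, R2, (0, 1))
(3, 0, R7, (1,))
(4, 0, R2, (0, 2))
(5, 0, R2, (1, 2))
(5, 0, R7, (2,))
(6, 0, R1, (1, 2))
(6, 0, R2, (0, 1))
(6, 0, R2, (0, 2))

bar 0: v0=D3 v1=D4 v2=A4 downbeat P5
bar 1: v0=F3 v1=C4 v2=A4 downbeat M3
bar 2: v0=A3 v1=F4 v2=B4 downbeat M2
bar 3: v0=B3 v1=B4 v2=D5 downbeat m3
bar 4: v0=C4 v1=A4 v2=G5 downbeat P5
bar 5: v0=C3 v1=A3 v2=E4 downbeat M3
bar 6: v0=D3 v1=D4 v2=A4 downbeat P5
  -> R4 @ bar 2 tick 0 v(0, 2): A3/B4 M2 untreated
  -> R2 @ bar 3 tick 0 v(0, 1): A3/F4 m6 -> B3/B4 P8 similar
  -> R7 @ bar 3 tick 0 v(1,): F4->B4 leap 6st
  -> R2 @ bar 4 tick 0 v(0, 2): B3/D5 m3 -> C4/G5 P5 similar
  -> R2 @ bar 5 tick 0 v(1, 2): A4/G5 m7 -> A3/E4 P5 similar
  -> R7 @ bar 5 tick 0 v(2,): G5->E4 leap 15st
  -> R1 @ bar 6 tick 0 v(1, 2): A3/E4 P5 -> D4/A4 P5 similar
  -> R2 @ bar 6 tick 0 v(0, 1): C3/A3 M6 -> D3/D4 P8 similar
  -> R2 @ bar 6 tick 0 v(0, 2): C3/E4 M3 -> D3/A4 P5 similar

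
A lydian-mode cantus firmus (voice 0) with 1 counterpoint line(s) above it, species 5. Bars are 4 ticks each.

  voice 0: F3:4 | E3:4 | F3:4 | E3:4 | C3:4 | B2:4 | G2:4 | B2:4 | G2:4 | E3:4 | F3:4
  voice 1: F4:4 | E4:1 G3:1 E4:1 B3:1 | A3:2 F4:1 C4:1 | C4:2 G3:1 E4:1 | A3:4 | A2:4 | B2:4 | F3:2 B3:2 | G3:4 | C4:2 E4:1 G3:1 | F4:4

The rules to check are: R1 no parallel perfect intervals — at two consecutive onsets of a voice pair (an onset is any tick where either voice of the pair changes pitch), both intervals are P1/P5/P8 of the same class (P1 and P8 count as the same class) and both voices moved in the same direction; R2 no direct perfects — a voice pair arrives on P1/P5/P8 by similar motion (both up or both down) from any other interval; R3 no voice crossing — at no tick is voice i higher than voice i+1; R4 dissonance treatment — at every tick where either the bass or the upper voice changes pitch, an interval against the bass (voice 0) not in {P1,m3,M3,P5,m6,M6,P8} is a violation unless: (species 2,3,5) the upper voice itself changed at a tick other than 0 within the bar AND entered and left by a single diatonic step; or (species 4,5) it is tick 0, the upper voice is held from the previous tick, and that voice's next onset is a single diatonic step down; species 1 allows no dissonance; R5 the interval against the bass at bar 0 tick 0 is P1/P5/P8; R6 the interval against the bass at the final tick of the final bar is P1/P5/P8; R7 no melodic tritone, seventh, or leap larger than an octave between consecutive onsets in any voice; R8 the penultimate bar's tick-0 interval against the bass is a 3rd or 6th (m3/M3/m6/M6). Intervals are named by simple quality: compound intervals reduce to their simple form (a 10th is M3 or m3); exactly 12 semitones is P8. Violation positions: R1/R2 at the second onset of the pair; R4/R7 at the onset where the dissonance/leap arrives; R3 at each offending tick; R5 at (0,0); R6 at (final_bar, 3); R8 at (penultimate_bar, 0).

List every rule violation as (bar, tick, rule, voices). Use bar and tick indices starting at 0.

(1, 0, R1, (0, 1))
(5, 0, R3, (0, 1))
(5, 0, R4, (0, 1))
(5, 1, R3, (0, 1))
(5, 2, R3, (0, 1))
(5, 3, R3, (0, 1))
(7, 0, R4, (0, 1))
(7, 0, R7, (1,))
(7, 2, R7, (1,))
(8, 0, R1, (0, 1))
(10, 0, R2, (0, 1))
(10, 0, R7, (1,))

bar 0: v0=F3 v1=F4 downbeat P8
bar 1: v0=E3 v1=E4 downbeat P8
bar 2: v0=F3 v1=A3 downbeat M3
bar 3: v0=E3 v1=C4 downbeat m6
bar 4: v0=C3 v1=A3 downbeat M6
bar 5: v0=B2 v1=A2 downbeat M2
bar 6: v0=G2 v1=B2 downbeat M3
bar 7: v0=B2 v1=F3 downbeat TT
bar 8: v0=G2 v1=G3 downbeat P8
bar 9: v0=E3 v1=C4 downbeat m6
bar 10: v0=F3 v1=F4 downbeat P8
  -> R1 @ bar 1 tick 0 v(0, 1): F3/F4 P8 -> E3/E4 P8 similar
  -> R3 @ bar 5 tick 0 v(0, 1): B2 above A2
  -> R4 @ bar 5 tick 0 v(0, 1): B2/A2 M2 untreated
  -> R3 @ bar 5 tick 1 v(0, 1): B2 above A2
  -> R3 @ bar 5 tick 2 v(0, 1): B2 above A2
  -> R3 @ bar 5 tick 3 v(0, 1): B2 above A2
  -> R4 @ bar 7 tick 0 v(0, 1): B2/F3 TT untreated
  -> R7 @ bar 7 tick 0 v(1,): B2->F3 leap 6st
  -> R7 @ bar 7 tick 2 v(1,): F3->B3 leap 6st
  -> R1 @ bar 8 tick 0 v(0, 1): B2/B3 P8 -> G2/G3 P8 similar
  -> R2 @ bar 10 tick 0 v(0, 1): E3/G3 m3 -> F3/F4 P8 similar
  -> R7 @ bar 10 tick 0 v(1,): G3->F4 leap 10st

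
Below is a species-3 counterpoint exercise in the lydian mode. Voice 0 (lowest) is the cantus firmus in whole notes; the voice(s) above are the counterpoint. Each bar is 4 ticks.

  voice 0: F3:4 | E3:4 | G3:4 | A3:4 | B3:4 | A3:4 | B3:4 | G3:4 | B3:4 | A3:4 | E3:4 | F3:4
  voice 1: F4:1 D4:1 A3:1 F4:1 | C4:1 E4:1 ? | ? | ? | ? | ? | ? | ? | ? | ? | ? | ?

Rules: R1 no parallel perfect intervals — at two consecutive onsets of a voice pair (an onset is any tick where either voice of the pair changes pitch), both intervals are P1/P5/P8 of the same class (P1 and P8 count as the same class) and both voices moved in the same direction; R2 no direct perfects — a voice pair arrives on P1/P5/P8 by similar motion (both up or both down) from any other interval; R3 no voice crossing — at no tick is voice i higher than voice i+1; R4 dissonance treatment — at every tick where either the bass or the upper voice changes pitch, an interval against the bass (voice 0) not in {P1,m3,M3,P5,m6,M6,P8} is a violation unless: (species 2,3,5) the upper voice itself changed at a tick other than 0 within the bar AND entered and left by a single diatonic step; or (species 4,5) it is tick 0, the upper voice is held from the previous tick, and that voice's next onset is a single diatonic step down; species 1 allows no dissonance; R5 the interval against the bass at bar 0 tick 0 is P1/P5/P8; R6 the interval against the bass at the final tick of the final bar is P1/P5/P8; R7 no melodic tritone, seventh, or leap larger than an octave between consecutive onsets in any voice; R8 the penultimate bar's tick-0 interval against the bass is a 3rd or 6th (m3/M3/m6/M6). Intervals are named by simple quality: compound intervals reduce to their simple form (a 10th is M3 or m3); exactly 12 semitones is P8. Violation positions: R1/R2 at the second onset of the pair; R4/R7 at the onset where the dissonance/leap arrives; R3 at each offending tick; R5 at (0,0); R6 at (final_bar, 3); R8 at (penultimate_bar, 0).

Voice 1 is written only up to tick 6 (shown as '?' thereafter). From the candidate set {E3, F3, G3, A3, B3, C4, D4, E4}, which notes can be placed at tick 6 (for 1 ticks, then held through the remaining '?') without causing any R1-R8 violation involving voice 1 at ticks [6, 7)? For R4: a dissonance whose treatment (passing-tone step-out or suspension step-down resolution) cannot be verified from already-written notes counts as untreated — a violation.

E3: legal
F3: violates R4,R7
G3: legal
A3: violates R4
B3: legal
C4: legal
D4: violates R4
E4: legal

{B3, C4, E3, E4, G3}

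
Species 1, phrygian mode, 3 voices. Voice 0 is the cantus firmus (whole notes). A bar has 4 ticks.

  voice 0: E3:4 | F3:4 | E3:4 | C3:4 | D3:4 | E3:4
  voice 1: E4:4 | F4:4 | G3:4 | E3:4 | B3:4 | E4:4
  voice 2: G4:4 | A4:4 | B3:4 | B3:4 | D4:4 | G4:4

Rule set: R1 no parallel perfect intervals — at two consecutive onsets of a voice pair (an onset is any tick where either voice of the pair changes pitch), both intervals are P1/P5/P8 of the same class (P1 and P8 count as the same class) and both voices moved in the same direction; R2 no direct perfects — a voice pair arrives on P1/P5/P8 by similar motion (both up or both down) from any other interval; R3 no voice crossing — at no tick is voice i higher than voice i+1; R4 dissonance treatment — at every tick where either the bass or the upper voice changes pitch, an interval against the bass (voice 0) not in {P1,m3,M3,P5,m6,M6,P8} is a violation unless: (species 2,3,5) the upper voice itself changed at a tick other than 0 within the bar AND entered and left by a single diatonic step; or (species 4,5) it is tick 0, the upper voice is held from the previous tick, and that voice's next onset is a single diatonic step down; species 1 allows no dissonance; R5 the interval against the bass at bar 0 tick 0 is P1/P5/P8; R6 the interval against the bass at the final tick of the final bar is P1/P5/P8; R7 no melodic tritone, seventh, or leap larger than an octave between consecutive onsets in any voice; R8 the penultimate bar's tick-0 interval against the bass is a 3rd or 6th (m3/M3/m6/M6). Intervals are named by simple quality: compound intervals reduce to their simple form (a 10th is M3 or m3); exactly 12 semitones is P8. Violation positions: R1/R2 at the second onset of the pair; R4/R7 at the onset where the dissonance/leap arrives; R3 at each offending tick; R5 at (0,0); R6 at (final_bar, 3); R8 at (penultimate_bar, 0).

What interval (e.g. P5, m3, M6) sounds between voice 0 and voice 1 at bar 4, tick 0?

M6

voice 0=D3 voice 1=B3 -> M6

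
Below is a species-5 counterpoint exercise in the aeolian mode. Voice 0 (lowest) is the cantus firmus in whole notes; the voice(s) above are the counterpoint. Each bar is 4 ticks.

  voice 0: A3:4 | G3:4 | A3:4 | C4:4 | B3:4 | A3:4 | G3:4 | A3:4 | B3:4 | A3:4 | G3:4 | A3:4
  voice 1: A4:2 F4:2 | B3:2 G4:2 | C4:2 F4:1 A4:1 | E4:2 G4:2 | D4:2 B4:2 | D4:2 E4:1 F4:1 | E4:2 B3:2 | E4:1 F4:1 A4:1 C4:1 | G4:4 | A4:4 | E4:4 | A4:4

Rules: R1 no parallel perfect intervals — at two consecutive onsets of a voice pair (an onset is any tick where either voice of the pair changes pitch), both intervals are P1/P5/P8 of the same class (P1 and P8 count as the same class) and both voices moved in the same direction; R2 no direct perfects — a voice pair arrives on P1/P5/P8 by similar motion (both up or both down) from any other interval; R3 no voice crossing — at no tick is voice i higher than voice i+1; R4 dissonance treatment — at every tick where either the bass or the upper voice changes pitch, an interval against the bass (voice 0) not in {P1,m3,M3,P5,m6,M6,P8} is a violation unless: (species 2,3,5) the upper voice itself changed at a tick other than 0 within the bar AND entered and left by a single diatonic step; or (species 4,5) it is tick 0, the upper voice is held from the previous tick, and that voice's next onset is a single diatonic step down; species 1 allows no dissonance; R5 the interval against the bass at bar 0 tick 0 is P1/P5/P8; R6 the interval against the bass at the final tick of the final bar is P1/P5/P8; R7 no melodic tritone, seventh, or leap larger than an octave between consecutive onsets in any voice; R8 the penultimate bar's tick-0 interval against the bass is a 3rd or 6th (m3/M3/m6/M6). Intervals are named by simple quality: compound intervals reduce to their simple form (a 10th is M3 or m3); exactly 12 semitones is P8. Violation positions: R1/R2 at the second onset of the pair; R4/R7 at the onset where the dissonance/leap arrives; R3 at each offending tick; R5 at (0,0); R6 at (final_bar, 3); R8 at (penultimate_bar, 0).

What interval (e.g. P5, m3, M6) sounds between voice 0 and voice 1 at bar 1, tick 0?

M3

voice 0=G3 voice 1=B3 -> M3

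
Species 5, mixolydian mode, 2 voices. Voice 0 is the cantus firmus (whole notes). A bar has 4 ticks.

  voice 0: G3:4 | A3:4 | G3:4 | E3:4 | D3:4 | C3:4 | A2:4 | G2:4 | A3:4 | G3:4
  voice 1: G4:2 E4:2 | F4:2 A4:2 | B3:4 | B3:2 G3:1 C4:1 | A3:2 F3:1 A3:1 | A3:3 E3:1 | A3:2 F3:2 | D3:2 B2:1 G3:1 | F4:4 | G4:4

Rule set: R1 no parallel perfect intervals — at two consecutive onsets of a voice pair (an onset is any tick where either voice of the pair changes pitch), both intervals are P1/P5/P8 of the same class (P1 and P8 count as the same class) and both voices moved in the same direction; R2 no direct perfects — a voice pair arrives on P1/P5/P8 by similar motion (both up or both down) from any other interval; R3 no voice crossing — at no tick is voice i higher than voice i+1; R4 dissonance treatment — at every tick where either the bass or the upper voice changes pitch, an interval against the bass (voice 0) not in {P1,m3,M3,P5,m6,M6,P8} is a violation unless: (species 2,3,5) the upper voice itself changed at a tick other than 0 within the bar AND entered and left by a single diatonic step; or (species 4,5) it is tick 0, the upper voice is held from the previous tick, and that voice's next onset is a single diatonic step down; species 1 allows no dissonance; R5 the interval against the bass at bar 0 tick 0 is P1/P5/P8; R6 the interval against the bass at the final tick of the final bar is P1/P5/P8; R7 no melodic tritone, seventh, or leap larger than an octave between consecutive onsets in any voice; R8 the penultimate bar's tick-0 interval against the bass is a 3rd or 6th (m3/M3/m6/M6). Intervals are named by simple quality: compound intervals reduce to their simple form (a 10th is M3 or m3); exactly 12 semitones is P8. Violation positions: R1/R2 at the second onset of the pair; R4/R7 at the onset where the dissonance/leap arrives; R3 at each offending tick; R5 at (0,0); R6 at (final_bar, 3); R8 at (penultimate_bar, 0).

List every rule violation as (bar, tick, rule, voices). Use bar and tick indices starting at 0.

(2, 0, R7, (1,))
(4, 0, R2, (0, 1))
(7, 0, R2, (0, 1))
(8, 0, R7, (0,))
(8, 0, R7, (1,))

bar 0: v0=G3 v1=G4 downbeat P8
bar 1: v0=A3 v1=F4 downbeat m6
bar 2: v0=G3 v1=B3 downbeat M3
bar 3: v0=E3 v1=B3 downbeat P5
bar 4: v0=D3 v1=A3 downbeat P5
bar 5: v0=C3 v1=A3 downbeat M6
bar 6: v0=A2 v1=A3 downbeat P8
bar 7: v0=G2 v1=D3 downbeat P5
bar 8: v0=A3 v1=F4 downbeat m6
bar 9: v0=G3 v1=G4 downbeat P8
  -> R7 @ bar 2 tick 0 v(1,): A4->B3 leap 10st
  -> R2 @ bar 4 tick 0 v(0, 1): E3/C4 m6 -> D3/A3 P5 similar
  -> R2 @ bar 7 tick 0 v(0, 1): A2/F3 m6 -> G2/D3 P5 similar
  -> R7 @ bar 8 tick 0 v(0,): G2->A3 leap 14st
  -> R7 @ bar 8 tick 0 v(1,): G3->F4 leap 10st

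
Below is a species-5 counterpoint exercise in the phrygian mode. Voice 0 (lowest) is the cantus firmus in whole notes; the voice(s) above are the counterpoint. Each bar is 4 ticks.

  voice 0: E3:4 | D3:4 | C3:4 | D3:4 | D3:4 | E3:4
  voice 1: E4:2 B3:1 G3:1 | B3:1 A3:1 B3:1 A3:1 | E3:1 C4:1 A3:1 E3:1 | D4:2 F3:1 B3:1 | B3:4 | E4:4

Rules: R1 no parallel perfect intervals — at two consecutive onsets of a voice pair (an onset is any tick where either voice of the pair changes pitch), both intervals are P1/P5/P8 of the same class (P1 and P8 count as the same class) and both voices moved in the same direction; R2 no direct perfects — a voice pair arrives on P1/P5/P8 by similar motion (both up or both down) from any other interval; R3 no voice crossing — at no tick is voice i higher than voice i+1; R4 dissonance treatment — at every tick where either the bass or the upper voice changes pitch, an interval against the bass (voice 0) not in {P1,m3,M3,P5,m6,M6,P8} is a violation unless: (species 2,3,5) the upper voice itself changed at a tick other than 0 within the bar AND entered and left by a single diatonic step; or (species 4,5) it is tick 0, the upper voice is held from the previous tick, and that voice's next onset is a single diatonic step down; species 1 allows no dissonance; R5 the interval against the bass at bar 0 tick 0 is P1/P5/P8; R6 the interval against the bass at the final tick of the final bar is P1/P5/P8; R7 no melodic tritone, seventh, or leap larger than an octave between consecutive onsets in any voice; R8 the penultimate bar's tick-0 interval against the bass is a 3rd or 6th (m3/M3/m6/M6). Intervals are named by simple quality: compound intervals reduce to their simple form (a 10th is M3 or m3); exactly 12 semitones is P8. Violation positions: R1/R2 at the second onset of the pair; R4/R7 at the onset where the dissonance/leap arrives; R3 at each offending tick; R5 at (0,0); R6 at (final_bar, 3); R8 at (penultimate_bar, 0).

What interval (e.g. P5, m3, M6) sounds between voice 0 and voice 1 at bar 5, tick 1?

P8

voice 0=E3 voice 1=E4 -> P8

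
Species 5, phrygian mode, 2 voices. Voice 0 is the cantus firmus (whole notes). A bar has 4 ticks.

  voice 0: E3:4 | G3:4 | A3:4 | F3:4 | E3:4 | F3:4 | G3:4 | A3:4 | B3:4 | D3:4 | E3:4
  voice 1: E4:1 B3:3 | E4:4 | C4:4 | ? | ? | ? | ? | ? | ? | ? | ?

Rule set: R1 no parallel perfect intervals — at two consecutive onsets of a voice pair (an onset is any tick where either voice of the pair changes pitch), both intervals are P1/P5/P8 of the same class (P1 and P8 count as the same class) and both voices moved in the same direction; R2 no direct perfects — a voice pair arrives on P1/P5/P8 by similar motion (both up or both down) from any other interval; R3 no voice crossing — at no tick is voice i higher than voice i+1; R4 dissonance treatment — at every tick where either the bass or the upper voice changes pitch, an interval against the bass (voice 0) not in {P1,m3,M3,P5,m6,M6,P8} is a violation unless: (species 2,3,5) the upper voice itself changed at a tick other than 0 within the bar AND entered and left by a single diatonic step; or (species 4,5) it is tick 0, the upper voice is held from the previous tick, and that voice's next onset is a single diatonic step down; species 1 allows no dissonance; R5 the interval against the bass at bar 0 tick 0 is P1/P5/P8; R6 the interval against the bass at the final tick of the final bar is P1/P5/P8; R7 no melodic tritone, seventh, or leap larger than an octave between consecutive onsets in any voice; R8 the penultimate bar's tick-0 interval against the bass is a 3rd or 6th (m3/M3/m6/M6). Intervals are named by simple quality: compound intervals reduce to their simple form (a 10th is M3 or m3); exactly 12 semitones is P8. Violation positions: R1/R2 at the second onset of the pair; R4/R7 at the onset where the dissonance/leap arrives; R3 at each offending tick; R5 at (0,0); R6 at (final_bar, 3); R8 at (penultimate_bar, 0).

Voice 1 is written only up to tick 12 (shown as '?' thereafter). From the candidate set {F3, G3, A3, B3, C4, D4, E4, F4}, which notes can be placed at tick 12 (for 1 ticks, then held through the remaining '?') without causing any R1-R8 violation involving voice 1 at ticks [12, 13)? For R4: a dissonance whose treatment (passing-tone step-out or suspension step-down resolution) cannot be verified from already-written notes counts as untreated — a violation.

F3: violates R2
G3: violates R4
A3: legal
B3: violates R4
C4: legal
D4: legal
E4: violates R4
F4: legal

{A3, C4, D4, F4}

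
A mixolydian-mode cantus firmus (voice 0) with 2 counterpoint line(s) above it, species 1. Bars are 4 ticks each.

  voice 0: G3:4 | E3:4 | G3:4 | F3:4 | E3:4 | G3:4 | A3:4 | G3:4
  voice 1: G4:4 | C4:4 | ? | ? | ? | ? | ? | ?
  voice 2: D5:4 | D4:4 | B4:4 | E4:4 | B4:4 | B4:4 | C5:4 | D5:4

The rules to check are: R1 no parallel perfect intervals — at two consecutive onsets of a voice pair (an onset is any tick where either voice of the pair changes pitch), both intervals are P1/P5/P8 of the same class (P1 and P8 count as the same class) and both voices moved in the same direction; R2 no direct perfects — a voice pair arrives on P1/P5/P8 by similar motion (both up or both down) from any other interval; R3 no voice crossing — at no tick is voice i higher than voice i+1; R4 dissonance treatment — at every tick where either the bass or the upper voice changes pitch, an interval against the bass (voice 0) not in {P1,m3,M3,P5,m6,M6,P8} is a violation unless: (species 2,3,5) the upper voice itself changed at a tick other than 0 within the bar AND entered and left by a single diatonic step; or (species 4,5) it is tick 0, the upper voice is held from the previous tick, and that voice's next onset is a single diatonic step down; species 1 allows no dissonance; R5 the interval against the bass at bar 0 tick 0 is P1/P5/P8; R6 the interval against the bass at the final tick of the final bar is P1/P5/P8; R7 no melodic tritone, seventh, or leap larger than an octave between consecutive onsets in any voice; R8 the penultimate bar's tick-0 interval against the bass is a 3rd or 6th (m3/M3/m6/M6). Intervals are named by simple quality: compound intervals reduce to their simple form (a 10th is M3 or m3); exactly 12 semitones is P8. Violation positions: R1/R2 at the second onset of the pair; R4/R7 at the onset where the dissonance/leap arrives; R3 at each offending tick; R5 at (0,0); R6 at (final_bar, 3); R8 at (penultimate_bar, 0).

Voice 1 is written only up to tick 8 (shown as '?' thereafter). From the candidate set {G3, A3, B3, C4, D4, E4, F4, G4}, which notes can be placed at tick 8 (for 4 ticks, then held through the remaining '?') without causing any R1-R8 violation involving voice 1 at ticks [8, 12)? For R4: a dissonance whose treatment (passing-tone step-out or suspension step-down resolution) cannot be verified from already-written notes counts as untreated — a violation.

{B3, G3}

G3: legal
A3: violates R4
B3: legal
C4: violates R4
D4: violates R2
E4: violates R2
F4: violates R4
G4: violates R2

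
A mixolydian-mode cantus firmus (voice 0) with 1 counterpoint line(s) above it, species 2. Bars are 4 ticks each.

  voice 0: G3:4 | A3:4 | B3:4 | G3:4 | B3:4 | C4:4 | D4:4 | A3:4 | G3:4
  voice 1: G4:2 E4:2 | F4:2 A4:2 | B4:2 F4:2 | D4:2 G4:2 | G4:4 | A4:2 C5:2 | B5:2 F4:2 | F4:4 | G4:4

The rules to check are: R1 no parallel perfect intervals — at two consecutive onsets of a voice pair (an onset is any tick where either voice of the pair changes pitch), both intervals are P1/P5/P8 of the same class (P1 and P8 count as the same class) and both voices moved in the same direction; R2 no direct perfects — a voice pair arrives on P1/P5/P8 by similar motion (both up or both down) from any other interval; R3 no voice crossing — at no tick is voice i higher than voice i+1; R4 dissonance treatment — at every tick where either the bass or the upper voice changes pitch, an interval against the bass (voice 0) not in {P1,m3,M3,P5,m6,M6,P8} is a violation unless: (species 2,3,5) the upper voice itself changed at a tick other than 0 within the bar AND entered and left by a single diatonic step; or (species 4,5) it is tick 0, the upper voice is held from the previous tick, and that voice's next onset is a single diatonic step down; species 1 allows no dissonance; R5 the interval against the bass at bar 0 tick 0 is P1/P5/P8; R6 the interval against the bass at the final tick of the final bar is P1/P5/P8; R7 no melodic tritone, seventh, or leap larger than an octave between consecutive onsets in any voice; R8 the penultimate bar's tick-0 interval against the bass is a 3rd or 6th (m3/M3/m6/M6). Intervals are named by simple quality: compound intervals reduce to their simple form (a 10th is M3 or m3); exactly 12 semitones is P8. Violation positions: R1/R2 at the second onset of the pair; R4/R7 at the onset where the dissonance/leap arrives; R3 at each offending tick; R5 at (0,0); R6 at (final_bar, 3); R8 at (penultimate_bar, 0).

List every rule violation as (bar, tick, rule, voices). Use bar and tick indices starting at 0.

bar 0: v0=G3 v1=G4 downbeat P8
bar 1: v0=A3 v1=F4 downbeat m6
bar 2: v0=B3 v1=B4 downbeat P8
bar 3: v0=G3 v1=D4 downbeat P5
bar 4: v0=B3 v1=G4 downbeat m6
bar 5: v0=C4 v1=A4 downbeat M6
bar 6: v0=D4 v1=B5 downbeat M6
bar 7: v0=A3 v1=F4 downbeat m6
bar 8: v0=G3 v1=G4 downbeat P8
  -> R1 @ bar 2 tick 0 v(0, 1): A3/A4 P8 -> B3/B4 P8 similar
  -> R4 @ bar 2 tick 2 v(0, 1): B3/F4 TT untreated
  -> R7 @ bar 2 tick 2 v(1,): B4->F4 leap 6st
  -> R2 @ bar 3 tick 0 v(0, 1): B3/F4 TT -> G3/D4 P5 similar
  -> R7 @ bar 6 tick 0 v(1,): C5->B5 leap 11st
  -> R7 @ bar 6 tick 2 v(1,): B5->F4 leap 18st

(2, 0, R1, (0, 1))
(2, 2, R4, (0, 1))
(2, 2, R7, (1,))
(3, 0, R2, (0, 1))
(6, 0, R7, (1,))
(6, 2, R7, (1,))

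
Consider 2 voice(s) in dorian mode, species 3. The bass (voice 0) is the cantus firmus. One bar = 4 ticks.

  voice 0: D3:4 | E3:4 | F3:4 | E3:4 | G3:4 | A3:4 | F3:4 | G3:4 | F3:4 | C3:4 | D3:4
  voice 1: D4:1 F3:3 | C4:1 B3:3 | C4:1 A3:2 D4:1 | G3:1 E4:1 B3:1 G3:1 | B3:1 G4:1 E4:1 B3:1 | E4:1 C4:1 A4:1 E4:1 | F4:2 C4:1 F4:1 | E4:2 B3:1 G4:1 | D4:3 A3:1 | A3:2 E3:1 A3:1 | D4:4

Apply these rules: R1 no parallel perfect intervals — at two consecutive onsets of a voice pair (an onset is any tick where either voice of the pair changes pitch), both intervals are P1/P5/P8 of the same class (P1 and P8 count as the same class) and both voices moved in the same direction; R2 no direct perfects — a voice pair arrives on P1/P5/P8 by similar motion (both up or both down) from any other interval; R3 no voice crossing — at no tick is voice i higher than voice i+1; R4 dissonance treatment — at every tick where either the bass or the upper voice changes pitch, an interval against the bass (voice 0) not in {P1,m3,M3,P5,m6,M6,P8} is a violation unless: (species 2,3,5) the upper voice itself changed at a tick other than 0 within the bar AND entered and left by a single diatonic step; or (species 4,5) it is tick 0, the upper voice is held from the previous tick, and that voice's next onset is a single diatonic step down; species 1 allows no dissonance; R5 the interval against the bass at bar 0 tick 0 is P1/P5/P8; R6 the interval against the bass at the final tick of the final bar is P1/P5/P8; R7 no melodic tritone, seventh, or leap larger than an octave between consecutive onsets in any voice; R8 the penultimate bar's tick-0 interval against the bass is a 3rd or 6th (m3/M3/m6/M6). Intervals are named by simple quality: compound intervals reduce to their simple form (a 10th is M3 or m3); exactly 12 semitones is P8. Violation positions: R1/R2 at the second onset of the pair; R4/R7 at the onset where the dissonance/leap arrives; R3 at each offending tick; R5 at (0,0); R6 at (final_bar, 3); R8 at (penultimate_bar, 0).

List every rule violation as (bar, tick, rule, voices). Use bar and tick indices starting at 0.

bar 0: v0=D3 v1=D4 downbeat P8
bar 1: v0=E3 v1=C4 downbeat m6
bar 2: v0=F3 v1=C4 downbeat P5
bar 3: v0=E3 v1=G3 downbeat m3
bar 4: v0=G3 v1=B3 downbeat M3
bar 5: v0=A3 v1=E4 downbeat P5
bar 6: v0=F3 v1=F4 downbeat P8
bar 7: v0=G3 v1=E4 downbeat M6
bar 8: v0=F3 v1=D4 downbeat M6
bar 9: v0=C3 v1=A3 downbeat M6
bar 10: v0=D3 v1=D4 downbeat P8
  -> R1 @ bar 2 tick 0 v(0, 1): E3/B3 P5 -> F3/C4 P5 similar
  -> R2 @ bar 5 tick 0 v(0, 1): G3/B3 M3 -> A3/E4 P5 similar
  -> R2 @ bar 10 tick 0 v(0, 1): C3/A3 M6 -> D3/D4 P8 similar

(2, 0, R1, (0, 1))
(5, 0, R2, (0, 1))
(10, 0, R2, (0, 1))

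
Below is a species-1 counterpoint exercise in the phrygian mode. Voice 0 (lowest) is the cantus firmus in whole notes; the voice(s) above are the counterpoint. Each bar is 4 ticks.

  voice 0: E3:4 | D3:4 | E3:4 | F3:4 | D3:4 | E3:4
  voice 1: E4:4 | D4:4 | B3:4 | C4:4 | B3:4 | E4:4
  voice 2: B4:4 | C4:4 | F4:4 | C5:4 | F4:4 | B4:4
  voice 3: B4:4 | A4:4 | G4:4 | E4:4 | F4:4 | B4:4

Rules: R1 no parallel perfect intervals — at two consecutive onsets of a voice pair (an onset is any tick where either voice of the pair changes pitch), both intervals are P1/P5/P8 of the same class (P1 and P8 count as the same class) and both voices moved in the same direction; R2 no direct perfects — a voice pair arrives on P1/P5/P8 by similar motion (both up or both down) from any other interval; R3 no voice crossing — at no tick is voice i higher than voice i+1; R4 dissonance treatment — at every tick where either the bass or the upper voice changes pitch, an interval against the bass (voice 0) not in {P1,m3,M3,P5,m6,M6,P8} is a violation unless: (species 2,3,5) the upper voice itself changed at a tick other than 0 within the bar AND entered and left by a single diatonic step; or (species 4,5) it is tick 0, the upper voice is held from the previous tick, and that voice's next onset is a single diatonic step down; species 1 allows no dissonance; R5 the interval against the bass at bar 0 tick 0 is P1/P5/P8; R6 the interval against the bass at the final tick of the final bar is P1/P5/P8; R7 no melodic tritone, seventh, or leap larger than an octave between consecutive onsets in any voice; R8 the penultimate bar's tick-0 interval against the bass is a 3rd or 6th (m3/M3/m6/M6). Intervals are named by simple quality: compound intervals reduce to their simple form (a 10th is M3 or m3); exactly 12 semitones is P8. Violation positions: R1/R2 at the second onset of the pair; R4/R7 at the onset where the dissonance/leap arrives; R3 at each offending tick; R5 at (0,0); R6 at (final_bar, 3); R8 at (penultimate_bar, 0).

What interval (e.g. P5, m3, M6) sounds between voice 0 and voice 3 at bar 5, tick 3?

P5

voice 0=E3 voice 3=B4 -> P5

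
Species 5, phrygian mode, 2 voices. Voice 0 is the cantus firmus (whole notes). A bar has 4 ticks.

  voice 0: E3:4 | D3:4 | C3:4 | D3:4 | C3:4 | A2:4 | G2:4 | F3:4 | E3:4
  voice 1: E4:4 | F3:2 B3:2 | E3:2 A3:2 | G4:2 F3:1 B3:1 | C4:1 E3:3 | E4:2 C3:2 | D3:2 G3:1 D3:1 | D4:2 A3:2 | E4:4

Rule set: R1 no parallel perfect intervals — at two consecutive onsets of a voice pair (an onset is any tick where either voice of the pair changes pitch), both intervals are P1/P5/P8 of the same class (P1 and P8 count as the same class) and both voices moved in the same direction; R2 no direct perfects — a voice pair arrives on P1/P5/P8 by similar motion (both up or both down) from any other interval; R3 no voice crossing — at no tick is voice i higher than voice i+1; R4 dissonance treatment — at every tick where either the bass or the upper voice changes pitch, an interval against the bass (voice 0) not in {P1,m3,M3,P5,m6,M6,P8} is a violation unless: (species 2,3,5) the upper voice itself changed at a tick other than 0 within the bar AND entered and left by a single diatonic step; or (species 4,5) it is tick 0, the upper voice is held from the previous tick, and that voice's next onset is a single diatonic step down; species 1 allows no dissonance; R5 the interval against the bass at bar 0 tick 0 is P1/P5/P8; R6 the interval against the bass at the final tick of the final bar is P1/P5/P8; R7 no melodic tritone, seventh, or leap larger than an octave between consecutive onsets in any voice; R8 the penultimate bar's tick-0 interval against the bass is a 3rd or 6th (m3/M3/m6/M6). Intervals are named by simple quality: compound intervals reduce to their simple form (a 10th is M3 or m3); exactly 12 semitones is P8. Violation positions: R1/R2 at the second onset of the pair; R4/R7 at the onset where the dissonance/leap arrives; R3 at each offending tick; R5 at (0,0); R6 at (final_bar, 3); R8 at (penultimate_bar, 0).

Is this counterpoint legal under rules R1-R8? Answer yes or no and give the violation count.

bar 0: v0=E3 v1=E4 (P8)
bar 1: v0=D3 v1=F3 (m3)
bar 2: v0=C3 v1=E3 (M3)
bar 3: v0=D3 v1=G4 (P4)
bar 4: v0=C3 v1=C4 (P8)
bar 5: v0=A2 v1=E4 (P5)
bar 6: v0=G2 v1=D3 (P5)
bar 7: v0=F3 v1=D4 (M6)
bar 8: v0=E3 v1=E4 (P8)
  R7 @ bar1.0: E4->F3 leap 11st
  R7 @ bar1.2: F3->B3 leap 6st
  R4 @ bar3.0: D3/G4 P4 untreated
  R7 @ bar3.0: A3->G4 leap 10st
  R7 @ bar3.2: G4->F3 leap 14st
  R7 @ bar3.3: F3->B3 leap 6st
  R7 @ bar5.2: E4->C3 leap 16st
  R7 @ bar7.0: G2->F3 leap 10st

No (8 violations)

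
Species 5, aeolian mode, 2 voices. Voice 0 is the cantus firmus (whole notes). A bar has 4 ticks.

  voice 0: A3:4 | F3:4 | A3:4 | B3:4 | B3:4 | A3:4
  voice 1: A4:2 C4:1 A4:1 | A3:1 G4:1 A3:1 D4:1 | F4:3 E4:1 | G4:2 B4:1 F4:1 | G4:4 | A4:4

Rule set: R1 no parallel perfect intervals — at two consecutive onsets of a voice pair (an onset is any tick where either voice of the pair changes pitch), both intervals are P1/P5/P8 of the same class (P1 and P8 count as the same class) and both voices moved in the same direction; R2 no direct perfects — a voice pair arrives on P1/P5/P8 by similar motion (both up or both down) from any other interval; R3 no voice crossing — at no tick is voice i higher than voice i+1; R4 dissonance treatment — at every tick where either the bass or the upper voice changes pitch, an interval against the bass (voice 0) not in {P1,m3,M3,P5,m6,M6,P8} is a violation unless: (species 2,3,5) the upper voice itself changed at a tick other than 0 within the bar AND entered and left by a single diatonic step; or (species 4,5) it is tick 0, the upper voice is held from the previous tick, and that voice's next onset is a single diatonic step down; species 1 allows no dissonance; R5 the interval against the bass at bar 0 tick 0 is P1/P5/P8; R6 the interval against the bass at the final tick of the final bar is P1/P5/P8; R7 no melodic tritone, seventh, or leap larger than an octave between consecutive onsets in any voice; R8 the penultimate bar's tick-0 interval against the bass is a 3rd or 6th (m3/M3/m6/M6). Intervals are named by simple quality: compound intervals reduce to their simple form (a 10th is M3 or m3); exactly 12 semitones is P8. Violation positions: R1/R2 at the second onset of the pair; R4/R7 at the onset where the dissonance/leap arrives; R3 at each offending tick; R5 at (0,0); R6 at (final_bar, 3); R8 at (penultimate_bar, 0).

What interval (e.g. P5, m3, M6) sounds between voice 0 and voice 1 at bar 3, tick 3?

voice 0=B3 voice 1=F4 -> TT

TT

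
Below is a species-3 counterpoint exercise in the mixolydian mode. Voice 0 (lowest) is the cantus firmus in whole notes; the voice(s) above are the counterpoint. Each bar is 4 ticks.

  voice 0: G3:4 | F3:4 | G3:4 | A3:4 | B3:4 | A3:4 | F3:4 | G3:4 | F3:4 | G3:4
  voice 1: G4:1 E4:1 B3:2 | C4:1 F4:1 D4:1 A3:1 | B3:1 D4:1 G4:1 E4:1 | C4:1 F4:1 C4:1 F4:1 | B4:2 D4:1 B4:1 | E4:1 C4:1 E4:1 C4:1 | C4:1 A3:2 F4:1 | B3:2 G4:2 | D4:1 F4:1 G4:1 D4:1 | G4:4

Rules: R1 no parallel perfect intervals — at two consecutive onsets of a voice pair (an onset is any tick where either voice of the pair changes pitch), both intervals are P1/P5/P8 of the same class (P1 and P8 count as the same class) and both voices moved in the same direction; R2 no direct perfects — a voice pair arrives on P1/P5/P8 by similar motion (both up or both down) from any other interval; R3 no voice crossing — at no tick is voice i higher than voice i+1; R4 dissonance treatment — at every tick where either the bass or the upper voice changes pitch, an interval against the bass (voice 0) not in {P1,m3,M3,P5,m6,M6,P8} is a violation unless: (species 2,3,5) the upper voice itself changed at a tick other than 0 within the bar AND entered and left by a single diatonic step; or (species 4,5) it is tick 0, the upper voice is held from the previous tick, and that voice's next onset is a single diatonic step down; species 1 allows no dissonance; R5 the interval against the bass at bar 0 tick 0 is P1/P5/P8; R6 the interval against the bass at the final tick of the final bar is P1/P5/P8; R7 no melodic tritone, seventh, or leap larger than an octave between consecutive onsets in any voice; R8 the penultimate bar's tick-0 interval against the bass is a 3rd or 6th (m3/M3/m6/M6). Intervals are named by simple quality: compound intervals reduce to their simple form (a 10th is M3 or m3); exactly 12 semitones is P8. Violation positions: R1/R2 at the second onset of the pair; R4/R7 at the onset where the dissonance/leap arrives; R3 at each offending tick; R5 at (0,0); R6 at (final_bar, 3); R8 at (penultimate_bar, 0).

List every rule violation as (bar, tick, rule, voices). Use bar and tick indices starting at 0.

bar 0: v0=G3 v1=G4 downbeat P8
bar 1: v0=F3 v1=C4 downbeat P5
bar 2: v0=G3 v1=B3 downbeat M3
bar 3: v0=A3 v1=C4 downbeat m3
bar 4: v0=B3 v1=B4 downbeat P8
bar 5: v0=A3 v1=E4 downbeat P5
bar 6: v0=F3 v1=C4 downbeat P5
bar 7: v0=G3 v1=B3 downbeat M3
bar 8: v0=F3 v1=D4 downbeat M6
bar 9: v0=G3 v1=G4 downbeat P8
  -> R2 @ bar 4 tick 0 v(0, 1): A3/F4 m6 -> B3/B4 P8 similar
  -> R7 @ bar 4 tick 0 v(1,): F4->B4 leap 6st
  -> R2 @ bar 5 tick 0 v(0, 1): B3/B4 P8 -> A3/E4 P5 similar
  -> R7 @ bar 7 tick 0 v(1,): F4->B3 leap 6st
  -> R4 @ bar 8 tick 2 v(0, 1): F3/G4 M2 untreated
  -> R2 @ bar 9 tick 0 v(0, 1): F3/D4 M6 -> G3/G4 P8 similar

(4, 0, R2, (0, 1))
(4, 0, R7, (1,))
(5, 0, R2, (0, 1))
(7, 0, R7, (1,))
(8, 2, R4, (0, 1))
(9, 0, R2, (0, 1))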